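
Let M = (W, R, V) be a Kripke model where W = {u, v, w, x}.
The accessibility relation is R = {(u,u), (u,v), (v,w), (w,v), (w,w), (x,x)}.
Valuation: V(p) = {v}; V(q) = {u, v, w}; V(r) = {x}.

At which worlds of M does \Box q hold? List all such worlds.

Let φ = \Box q. Evaluate φ at each world:
  u (successors {u, v}): φ is true.
  v (successors {w}): φ is true.
  w (successors {v, w}): φ is true.
  x (successors {x}): φ is false.
For instance, at x:
  At x: \Box q requires q at every successor {x}.
    q fails at x, so \Box q is false at x.
Satisfying worlds: {u, v, w}

u, v, w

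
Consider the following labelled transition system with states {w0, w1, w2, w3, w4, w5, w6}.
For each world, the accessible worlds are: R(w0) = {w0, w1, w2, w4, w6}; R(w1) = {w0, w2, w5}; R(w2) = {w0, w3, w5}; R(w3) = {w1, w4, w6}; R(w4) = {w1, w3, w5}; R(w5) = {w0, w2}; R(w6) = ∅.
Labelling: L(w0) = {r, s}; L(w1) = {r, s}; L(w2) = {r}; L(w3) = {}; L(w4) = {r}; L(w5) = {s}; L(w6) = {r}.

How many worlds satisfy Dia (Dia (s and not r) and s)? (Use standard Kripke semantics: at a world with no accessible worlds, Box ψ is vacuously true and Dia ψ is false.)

3

Recall that Dia ψ holds at a world iff ψ holds at some accessible world.
Let φ = Dia (Dia (s and not r) and s). Evaluate φ at each world:
  w0 (successors {w0, w1, w2, w4, w6}): φ is true.
  w1 (successors {w0, w2, w5}): φ is false.
  w2 (successors {w0, w3, w5}): φ is false.
  w3 (successors {w1, w4, w6}): φ is true.
  w4 (successors {w1, w3, w5}): φ is true.
  w5 (successors {w0, w2}): φ is false.
  w6 (successors ∅): φ is false.
For instance, at w1:
  At w1: Dia (Dia (s and not r) and s) requires Dia (s and not r) and s at some successor in {w0, w2, w5}.
    At w0: Dia (s and not r) and s is false.
    At w2: Dia (s and not r) and s is false.
    At w5: Dia (s and not r) and s is false.
  So Dia (Dia (s and not r) and s) is false at w1.
Satisfying worlds: {w0, w3, w4}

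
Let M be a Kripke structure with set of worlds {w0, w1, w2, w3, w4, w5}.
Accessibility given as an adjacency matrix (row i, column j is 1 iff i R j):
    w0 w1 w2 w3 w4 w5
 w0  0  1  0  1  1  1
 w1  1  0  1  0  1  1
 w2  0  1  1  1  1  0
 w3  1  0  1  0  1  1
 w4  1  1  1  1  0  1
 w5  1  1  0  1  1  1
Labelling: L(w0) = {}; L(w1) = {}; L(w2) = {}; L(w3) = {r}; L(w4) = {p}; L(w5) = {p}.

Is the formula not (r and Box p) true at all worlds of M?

Yes

Let φ = not (r and Box p). Evaluate φ at each world:
  w0 (successors {w1, w3, w4, w5}): φ is true.
  w1 (successors {w0, w2, w4, w5}): φ is true.
  w2 (successors {w1, w2, w3, w4}): φ is true.
  w3 (successors {w0, w2, w4, w5}): φ is true.
  w4 (successors {w0, w1, w2, w3, w5}): φ is true.
  w5 (successors {w0, w1, w3, w4, w5}): φ is true.
For instance, at w4:
  At w4: r and Box p is false, so not (r and Box p) is true.
    At w4: r is false, Box p is false, so r and Box p is false.
      At w4: Box p requires p at every successor {w0, w1, w2, w3, w5}.
        p fails at w0, so Box p is false at w4.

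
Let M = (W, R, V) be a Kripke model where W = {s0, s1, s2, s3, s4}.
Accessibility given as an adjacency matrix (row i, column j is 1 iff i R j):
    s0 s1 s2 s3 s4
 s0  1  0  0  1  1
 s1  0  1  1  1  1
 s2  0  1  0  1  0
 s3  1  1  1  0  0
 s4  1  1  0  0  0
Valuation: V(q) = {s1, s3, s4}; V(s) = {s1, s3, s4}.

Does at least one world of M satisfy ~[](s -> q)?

Let φ = ~[](s -> q). Evaluate φ at each world:
  s0 (successors {s0, s3, s4}): φ is false.
  s1 (successors {s1, s2, s3, s4}): φ is false.
  s2 (successors {s1, s3}): φ is false.
  s3 (successors {s0, s1, s2}): φ is false.
  s4 (successors {s0, s1}): φ is false.
For instance, at s2:
  At s2: [](s -> q) is true, so ~[](s -> q) is false.
    At s2: [](s -> q) requires s -> q at every successor {s1, s3}.
      At s1: s -> q is true.
      At s3: s -> q is true.
    So [](s -> q) is true at s2.

No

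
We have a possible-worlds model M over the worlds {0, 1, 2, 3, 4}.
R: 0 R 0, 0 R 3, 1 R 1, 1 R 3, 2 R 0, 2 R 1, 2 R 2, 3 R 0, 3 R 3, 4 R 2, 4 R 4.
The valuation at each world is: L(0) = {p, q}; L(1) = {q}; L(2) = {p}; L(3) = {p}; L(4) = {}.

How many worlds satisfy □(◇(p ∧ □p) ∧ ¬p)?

0

Let φ = □(◇(p ∧ □p) ∧ ¬p). Evaluate φ at each world:
  0 (successors {0, 3}): φ is false.
  1 (successors {1, 3}): φ is false.
  2 (successors {0, 1, 2}): φ is false.
  3 (successors {0, 3}): φ is false.
  4 (successors {2, 4}): φ is false.
For instance, at 1:
  At 1: □(◇(p ∧ □p) ∧ ¬p) requires ◇(p ∧ □p) ∧ ¬p at every successor {1, 3}.
    ◇(p ∧ □p) ∧ ¬p fails at 3, so □(◇(p ∧ □p) ∧ ¬p) is false at 1.
      At 3: ◇(p ∧ □p) is true, ¬p is false, so ◇(p ∧ □p) ∧ ¬p is false.
Satisfying worlds: none.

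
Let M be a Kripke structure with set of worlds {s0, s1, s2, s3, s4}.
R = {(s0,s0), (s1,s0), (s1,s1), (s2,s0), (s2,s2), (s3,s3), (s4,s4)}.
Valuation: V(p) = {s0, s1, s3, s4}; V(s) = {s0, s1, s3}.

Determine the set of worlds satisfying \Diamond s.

Let φ = \Diamond s. Evaluate φ at each world:
  s0 (successors {s0}): φ is true.
  s1 (successors {s0, s1}): φ is true.
  s2 (successors {s0, s2}): φ is true.
  s3 (successors {s3}): φ is true.
  s4 (successors {s4}): φ is false.
For instance, at s2:
  At s2: \Diamond s requires s at some successor in {s0, s2}.
    s holds at s0, so \Diamond s is true at s2.
Satisfying worlds: {s0, s1, s2, s3}

s0, s1, s2, s3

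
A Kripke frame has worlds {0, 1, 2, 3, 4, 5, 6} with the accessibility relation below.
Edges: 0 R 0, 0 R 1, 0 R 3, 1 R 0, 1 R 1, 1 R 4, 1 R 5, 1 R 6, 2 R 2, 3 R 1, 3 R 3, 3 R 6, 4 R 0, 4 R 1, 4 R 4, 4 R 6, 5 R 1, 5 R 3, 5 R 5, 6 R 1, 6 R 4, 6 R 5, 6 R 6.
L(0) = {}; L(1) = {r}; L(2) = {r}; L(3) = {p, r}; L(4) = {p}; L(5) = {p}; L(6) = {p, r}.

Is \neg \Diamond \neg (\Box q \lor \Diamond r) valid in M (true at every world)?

Yes

Recall that \Box ψ holds at a world iff ψ holds at every accessible world, and \Diamond ψ holds iff ψ holds at some accessible world.
Let φ = \neg \Diamond \neg (\Box q \lor \Diamond r). Evaluate φ at each world:
  0 (successors {0, 1, 3}): φ is true.
  1 (successors {0, 1, 4, 5, 6}): φ is true.
  2 (successors {2}): φ is true.
  3 (successors {1, 3, 6}): φ is true.
  4 (successors {0, 1, 4, 6}): φ is true.
  5 (successors {1, 3, 5}): φ is true.
  6 (successors {1, 4, 5, 6}): φ is true.
For instance, at 2:
  At 2: \Diamond \neg (\Box q \lor \Diamond r) is false, so \neg \Diamond \neg (\Box q \lor \Diamond r) is true.
    At 2: \Diamond \neg (\Box q \lor \Diamond r) requires \neg (\Box q \lor \Diamond r) at some successor in {2}.
      At 2: \neg (\Box q \lor \Diamond r) is false.
    So \Diamond \neg (\Box q \lor \Diamond r) is false at 2.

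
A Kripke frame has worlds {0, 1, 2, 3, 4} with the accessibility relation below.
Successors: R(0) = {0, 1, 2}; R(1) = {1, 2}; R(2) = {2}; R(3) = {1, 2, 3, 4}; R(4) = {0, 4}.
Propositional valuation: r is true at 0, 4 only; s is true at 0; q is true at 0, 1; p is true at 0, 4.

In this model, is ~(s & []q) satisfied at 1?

At 1: s & []q is false, so ~(s & []q) is true.
  At 1: s is false, []q is false, so s & []q is false.
    At 1: []q requires q at every successor {1, 2}.
      q fails at 2, so []q is false at 1.

Yes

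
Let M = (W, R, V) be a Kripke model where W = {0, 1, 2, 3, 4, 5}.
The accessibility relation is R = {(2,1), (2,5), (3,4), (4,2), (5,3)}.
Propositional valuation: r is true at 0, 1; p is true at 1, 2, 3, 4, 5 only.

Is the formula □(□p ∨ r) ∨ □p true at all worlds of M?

Recall that □ψ holds at a world iff ψ holds at every accessible world, and ◇ψ holds iff ψ holds at some accessible world.
Let φ = □(□p ∨ r) ∨ □p. Evaluate φ at each world:
  0 (successors ∅): φ is true.
  1 (successors ∅): φ is true.
  2 (successors {1, 5}): φ is true.
  3 (successors {4}): φ is true.
  4 (successors {2}): φ is true.
  5 (successors {3}): φ is true.
For instance, at 5:
  At 5: □(□p ∨ r) is true, □p is true, so □(□p ∨ r) ∨ □p is true.
    At 5: □(□p ∨ r) requires □p ∨ r at every successor {3}.
      At 3: □p ∨ r is true.
    So □(□p ∨ r) is true at 5.
    At 5: □p requires p at every successor {3}.
      At 3: p is true.
    So □p is true at 5.

Yes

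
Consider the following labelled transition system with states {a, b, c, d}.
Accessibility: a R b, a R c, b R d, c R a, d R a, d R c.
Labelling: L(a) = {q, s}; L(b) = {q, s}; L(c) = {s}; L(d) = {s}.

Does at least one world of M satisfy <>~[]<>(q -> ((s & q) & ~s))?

Yes

Recall that []ψ holds at a world iff ψ holds at every accessible world, and <>ψ holds iff ψ holds at some accessible world.
Let φ = <>~[]<>(q -> ((s & q) & ~s)). Evaluate φ at each world:
  a (successors {b, c}): φ is false.
  b (successors {d}): φ is true.
  c (successors {a}): φ is true.
  d (successors {a, c}): φ is true.
Detail at b (witness):
  At b: <>~[]<>(q -> ((s & q) & ~s)) requires ~[]<>(q -> ((s & q) & ~s)) at some successor in {d}.
    ~[]<>(q -> ((s & q) & ~s)) holds at d, so <>~[]<>(q -> ((s & q) & ~s)) is true at b.
      At d: []<>(q -> ((s & q) & ~s)) is false, so ~[]<>(q -> ((s & q) & ~s)) is true.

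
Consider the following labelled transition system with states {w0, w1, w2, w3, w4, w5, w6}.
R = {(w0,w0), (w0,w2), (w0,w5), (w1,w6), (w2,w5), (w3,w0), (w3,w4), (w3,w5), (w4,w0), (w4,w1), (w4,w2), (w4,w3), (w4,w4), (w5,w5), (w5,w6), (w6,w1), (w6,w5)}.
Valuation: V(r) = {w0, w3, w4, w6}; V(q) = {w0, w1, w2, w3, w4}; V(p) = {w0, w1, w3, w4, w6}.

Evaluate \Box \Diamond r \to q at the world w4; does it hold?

Yes

At w4: \Box \Diamond r is false, q is true, so \Box \Diamond r \to q is true.
  At w4: \Box \Diamond r requires \Diamond r at every successor {w0, w1, w2, w3, w4}.
    \Diamond r fails at w2, so \Box \Diamond r is false at w4.
      At w2: \Diamond r requires r at some successor in {w5}.
        At w5: r is false.
      So \Diamond r is false at w2.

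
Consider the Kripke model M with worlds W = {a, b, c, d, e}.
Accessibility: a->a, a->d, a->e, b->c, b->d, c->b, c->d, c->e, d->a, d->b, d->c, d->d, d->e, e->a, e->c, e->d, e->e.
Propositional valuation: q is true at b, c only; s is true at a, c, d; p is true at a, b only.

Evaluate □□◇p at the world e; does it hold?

At e: □□◇p requires □◇p at every successor {a, c, d, e}.
  □◇p fails at c, so □□◇p is false at e.
    At c: □◇p requires ◇p at every successor {b, d, e}.
      ◇p fails at b, so □◇p is false at c.

No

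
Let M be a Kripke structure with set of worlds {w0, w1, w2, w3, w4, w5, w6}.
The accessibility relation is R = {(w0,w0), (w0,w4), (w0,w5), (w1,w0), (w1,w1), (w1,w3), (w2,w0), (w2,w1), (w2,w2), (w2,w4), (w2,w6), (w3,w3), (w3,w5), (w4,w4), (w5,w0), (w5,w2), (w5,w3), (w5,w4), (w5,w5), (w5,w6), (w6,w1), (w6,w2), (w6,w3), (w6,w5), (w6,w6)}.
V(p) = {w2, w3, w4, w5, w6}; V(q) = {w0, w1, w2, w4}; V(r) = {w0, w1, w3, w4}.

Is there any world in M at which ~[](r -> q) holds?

Let φ = ~[](r -> q). Evaluate φ at each world:
  w0 (successors {w0, w4, w5}): φ is false.
  w1 (successors {w0, w1, w3}): φ is true.
  w2 (successors {w0, w1, w2, w4, w6}): φ is false.
  w3 (successors {w3, w5}): φ is true.
  w4 (successors {w4}): φ is false.
  w5 (successors {w0, w2, w3, w4, w5, w6}): φ is true.
  w6 (successors {w1, w2, w3, w5, w6}): φ is true.
Detail at w1 (witness):
  At w1: [](r -> q) is false, so ~[](r -> q) is true.
    At w1: [](r -> q) requires r -> q at every successor {w0, w1, w3}.
      r -> q fails at w3, so [](r -> q) is false at w1.

Yes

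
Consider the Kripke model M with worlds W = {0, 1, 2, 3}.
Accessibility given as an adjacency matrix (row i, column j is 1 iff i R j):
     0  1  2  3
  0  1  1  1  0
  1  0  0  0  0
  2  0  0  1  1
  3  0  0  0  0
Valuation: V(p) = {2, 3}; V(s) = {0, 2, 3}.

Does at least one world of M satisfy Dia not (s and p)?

Let φ = Dia not (s and p). Evaluate φ at each world:
  0 (successors {0, 1, 2}): φ is true.
  1 (successors ∅): φ is false.
  2 (successors {2, 3}): φ is false.
  3 (successors ∅): φ is false.
Detail at 0 (witness):
  At 0: Dia not (s and p) requires not (s and p) at some successor in {0, 1, 2}.
    not (s and p) holds at 0, so Dia not (s and p) is true at 0.

Yes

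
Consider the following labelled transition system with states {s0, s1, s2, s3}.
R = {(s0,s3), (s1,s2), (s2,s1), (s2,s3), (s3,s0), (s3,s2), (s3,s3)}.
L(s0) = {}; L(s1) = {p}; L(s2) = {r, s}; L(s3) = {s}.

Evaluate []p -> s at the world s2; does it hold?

Yes

At s2: []p is false, s is true, so []p -> s is true.
  At s2: []p requires p at every successor {s1, s3}.
    p fails at s3, so []p is false at s2.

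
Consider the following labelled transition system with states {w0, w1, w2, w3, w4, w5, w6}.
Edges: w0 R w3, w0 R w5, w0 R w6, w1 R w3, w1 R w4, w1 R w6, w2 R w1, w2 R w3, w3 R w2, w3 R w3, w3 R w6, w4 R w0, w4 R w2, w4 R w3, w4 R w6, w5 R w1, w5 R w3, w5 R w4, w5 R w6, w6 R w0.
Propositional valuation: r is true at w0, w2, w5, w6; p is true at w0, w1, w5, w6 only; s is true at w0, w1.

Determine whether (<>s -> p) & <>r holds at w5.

Yes

Recall that <>ψ holds at a world iff ψ holds at some accessible world.
At w5: <>s -> p is true, <>r is true, so (<>s -> p) & <>r is true.
  At w5: <>s is true, p is true, so <>s -> p is true.
    At w5: <>s requires s at some successor in {w1, w3, w4, w6}.
      s holds at w1, so <>s is true at w5.
  At w5: <>r requires r at some successor in {w1, w3, w4, w6}.
    r holds at w6, so <>r is true at w5.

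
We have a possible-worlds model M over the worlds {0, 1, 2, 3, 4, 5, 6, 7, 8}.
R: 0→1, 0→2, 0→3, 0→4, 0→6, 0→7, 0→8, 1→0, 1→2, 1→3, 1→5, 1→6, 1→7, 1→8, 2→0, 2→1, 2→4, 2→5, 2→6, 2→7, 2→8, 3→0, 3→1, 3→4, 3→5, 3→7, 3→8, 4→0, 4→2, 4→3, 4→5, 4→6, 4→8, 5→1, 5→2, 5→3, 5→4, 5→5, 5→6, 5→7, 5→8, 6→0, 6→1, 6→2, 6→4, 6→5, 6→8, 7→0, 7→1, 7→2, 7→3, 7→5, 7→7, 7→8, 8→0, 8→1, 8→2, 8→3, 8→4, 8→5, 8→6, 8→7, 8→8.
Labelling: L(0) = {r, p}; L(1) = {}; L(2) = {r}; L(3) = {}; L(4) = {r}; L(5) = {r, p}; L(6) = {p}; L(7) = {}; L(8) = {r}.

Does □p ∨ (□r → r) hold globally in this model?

Yes

Let φ = □p ∨ (□r → r). Evaluate φ at each world:
  0 (successors {1, 2, 3, 4, 6, 7, 8}): φ is true.
  1 (successors {0, 2, 3, 5, 6, 7, 8}): φ is true.
  2 (successors {0, 1, 4, 5, 6, 7, 8}): φ is true.
  3 (successors {0, 1, 4, 5, 7, 8}): φ is true.
  4 (successors {0, 2, 3, 5, 6, 8}): φ is true.
  5 (successors {1, 2, 3, 4, 5, 6, 7, 8}): φ is true.
  6 (successors {0, 1, 2, 4, 5, 8}): φ is true.
  7 (successors {0, 1, 2, 3, 5, 7, 8}): φ is true.
  8 (successors {0, 1, 2, 3, 4, 5, 6, 7, 8}): φ is true.
For instance, at 8:
  At 8: □p is false, □r → r is true, so □p ∨ (□r → r) is true.
    At 8: □p requires p at every successor {0, 1, 2, 3, 4, 5, 6, 7, 8}.
      p fails at 1, so □p is false at 8.
    At 8: □r is false, r is true, so □r → r is true.
      At 8: □r requires r at every successor {0, 1, 2, 3, 4, 5, 6, 7, 8}.
        r fails at 1, so □r is false at 8.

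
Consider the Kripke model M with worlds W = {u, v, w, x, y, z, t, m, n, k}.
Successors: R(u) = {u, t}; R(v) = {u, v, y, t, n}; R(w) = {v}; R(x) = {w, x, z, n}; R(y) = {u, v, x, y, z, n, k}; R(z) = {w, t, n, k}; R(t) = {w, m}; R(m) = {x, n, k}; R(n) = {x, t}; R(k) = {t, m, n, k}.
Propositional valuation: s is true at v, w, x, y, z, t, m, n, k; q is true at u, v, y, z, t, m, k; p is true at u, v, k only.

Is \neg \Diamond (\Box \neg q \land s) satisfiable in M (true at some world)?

Let φ = \neg \Diamond (\Box \neg q \land s). Evaluate φ at each world:
  u (successors {u, t}): φ is true.
  v (successors {u, v, y, t, n}): φ is true.
  w (successors {v}): φ is true.
  x (successors {w, x, z, n}): φ is true.
  y (successors {u, v, x, y, z, n, k}): φ is true.
  z (successors {w, t, n, k}): φ is true.
  t (successors {w, m}): φ is true.
  m (successors {x, n, k}): φ is true.
  n (successors {x, t}): φ is true.
  k (successors {t, m, n, k}): φ is true.
Detail at u (witness):
  At u: \Diamond (\Box \neg q \land s) is false, so \neg \Diamond (\Box \neg q \land s) is true.
    At u: \Diamond (\Box \neg q \land s) requires \Box \neg q \land s at some successor in {u, t}.
      At u: \Box \neg q \land s is false.
      At t: \Box \neg q \land s is false.
    So \Diamond (\Box \neg q \land s) is false at u.

Yes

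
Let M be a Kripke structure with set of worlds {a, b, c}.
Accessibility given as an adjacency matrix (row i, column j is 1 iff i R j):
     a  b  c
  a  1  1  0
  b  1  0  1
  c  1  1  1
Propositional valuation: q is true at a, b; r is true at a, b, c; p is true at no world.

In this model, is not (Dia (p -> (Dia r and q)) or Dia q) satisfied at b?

At b: Dia (p -> (Dia r and q)) or Dia q is true, so not (Dia (p -> (Dia r and q)) or Dia q) is false.
  At b: Dia (p -> (Dia r and q)) is true, Dia q is true, so Dia (p -> (Dia r and q)) or Dia q is true.
    At b: Dia (p -> (Dia r and q)) requires p -> (Dia r and q) at some successor in {a, c}.
      p -> (Dia r and q) holds at a, so Dia (p -> (Dia r and q)) is true at b.
    At b: Dia q requires q at some successor in {a, c}.
      q holds at a, so Dia q is true at b.

No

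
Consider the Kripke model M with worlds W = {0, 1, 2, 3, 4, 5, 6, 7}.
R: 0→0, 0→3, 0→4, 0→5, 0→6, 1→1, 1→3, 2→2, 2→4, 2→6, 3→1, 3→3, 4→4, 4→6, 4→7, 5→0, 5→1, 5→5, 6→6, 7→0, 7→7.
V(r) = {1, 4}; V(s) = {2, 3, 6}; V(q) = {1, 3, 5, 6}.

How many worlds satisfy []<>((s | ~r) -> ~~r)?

3

Recall that []ψ holds at a world iff ψ holds at every accessible world, and <>ψ holds iff ψ holds at some accessible world.
Let φ = []<>((s | ~r) -> ~~r). Evaluate φ at each world:
  0 (successors {0, 3, 4, 5, 6}): φ is false.
  1 (successors {1, 3}): φ is true.
  2 (successors {2, 4, 6}): φ is false.
  3 (successors {1, 3}): φ is true.
  4 (successors {4, 6, 7}): φ is false.
  5 (successors {0, 1, 5}): φ is true.
  6 (successors {6}): φ is false.
  7 (successors {0, 7}): φ is false.
For instance, at 4:
  At 4: []<>((s | ~r) -> ~~r) requires <>((s | ~r) -> ~~r) at every successor {4, 6, 7}.
    <>((s | ~r) -> ~~r) fails at 6, so []<>((s | ~r) -> ~~r) is false at 4.
      At 6: <>((s | ~r) -> ~~r) requires (s | ~r) -> ~~r at some successor in {6}.
        At 6: (s | ~r) -> ~~r is false.
      So <>((s | ~r) -> ~~r) is false at 6.
Satisfying worlds: {1, 3, 5}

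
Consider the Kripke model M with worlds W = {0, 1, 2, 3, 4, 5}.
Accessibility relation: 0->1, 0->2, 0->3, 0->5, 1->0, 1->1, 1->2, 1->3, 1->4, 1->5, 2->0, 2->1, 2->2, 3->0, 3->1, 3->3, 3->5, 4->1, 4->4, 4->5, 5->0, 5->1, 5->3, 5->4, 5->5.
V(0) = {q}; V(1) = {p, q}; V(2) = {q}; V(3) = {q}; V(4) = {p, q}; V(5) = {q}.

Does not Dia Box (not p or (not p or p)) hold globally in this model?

Let φ = not Dia Box (not p or (not p or p)). Evaluate φ at each world:
  0 (successors {1, 2, 3, 5}): φ is false.
  1 (successors {0, 1, 2, 3, 4, 5}): φ is false.
  2 (successors {0, 1, 2}): φ is false.
  3 (successors {0, 1, 3, 5}): φ is false.
  4 (successors {1, 4, 5}): φ is false.
  5 (successors {0, 1, 3, 4, 5}): φ is false.
Detail at 0 (counterexample):
  At 0: Dia Box (not p or (not p or p)) is true, so not Dia Box (not p or (not p or p)) is false.
    At 0: Dia Box (not p or (not p or p)) requires Box (not p or (not p or p)) at some successor in {1, 2, 3, 5}.
      Box (not p or (not p or p)) holds at 1, so Dia Box (not p or (not p or p)) is true at 0.

No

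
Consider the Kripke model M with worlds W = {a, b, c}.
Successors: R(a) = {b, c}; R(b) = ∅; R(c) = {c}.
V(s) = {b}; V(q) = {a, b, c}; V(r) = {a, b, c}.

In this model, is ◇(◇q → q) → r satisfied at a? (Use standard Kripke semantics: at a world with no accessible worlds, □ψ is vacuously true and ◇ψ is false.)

At a: ◇(◇q → q) is true, r is true, so ◇(◇q → q) → r is true.
  At a: ◇(◇q → q) requires ◇q → q at some successor in {b, c}.
    ◇q → q holds at b, so ◇(◇q → q) is true at a.
      At b: ◇q is false, q is true, so ◇q → q is true.

Yes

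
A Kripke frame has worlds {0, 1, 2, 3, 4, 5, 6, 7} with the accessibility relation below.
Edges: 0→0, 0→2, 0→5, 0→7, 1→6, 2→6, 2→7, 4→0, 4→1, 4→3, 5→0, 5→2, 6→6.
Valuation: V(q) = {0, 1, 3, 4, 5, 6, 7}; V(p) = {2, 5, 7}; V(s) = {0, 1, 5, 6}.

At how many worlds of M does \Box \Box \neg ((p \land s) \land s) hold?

Let φ = \Box \Box \neg ((p \land s) \land s). Evaluate φ at each world:
  0 (successors {0, 2, 5, 7}): φ is false.
  1 (successors {6}): φ is true.
  2 (successors {6, 7}): φ is true.
  3 (successors ∅): φ is true.
  4 (successors {0, 1, 3}): φ is false.
  5 (successors {0, 2}): φ is false.
  6 (successors {6}): φ is true.
  7 (successors ∅): φ is true.
For instance, at 0:
  At 0: \Box \Box \neg ((p \land s) \land s) requires \Box \neg ((p \land s) \land s) at every successor {0, 2, 5, 7}.
    \Box \neg ((p \land s) \land s) fails at 0, so \Box \Box \neg ((p \land s) \land s) is false at 0.
      At 0: \Box \neg ((p \land s) \land s) requires \neg ((p \land s) \land s) at every successor {0, 2, 5, 7}.
        \neg ((p \land s) \land s) fails at 5, so \Box \neg ((p \land s) \land s) is false at 0.
Satisfying worlds: {1, 2, 3, 6, 7}

5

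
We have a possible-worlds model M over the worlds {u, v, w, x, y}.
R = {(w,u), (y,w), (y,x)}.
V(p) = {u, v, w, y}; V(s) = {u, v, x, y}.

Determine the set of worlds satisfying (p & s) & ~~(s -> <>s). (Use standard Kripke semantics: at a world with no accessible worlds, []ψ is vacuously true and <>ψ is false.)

Let φ = (p & s) & ~~(s -> <>s). Evaluate φ at each world:
  u (successors ∅): φ is false.
  v (successors ∅): φ is false.
  w (successors {u}): φ is false.
  x (successors ∅): φ is false.
  y (successors {w, x}): φ is true.
For instance, at y:
  At y: p & s is true, ~~(s -> <>s) is true, so (p & s) & ~~(s -> <>s) is true.
    At y: ~(s -> <>s) is false, so ~~(s -> <>s) is true.
      At y: s -> <>s is true, so ~(s -> <>s) is false.
Satisfying worlds: {y}

y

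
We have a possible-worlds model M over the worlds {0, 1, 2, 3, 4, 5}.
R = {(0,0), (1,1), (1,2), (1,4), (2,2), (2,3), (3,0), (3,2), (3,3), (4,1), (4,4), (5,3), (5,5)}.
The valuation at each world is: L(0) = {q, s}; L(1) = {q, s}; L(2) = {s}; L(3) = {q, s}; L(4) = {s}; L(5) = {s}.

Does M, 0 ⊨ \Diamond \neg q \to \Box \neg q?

At 0: \Diamond \neg q is false, \Box \neg q is false, so \Diamond \neg q \to \Box \neg q is true.
  At 0: \Diamond \neg q requires \neg q at some successor in {0}.
    At 0: \neg q is false.
  So \Diamond \neg q is false at 0.
  At 0: \Box \neg q requires \neg q at every successor {0}.
    \neg q fails at 0, so \Box \neg q is false at 0.

Yes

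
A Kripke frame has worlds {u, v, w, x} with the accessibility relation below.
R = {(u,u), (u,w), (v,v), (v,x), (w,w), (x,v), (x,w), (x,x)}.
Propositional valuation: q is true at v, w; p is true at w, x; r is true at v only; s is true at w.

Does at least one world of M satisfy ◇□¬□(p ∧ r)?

Yes

Let φ = ◇□¬□(p ∧ r). Evaluate φ at each world:
  u (successors {u, w}): φ is true.
  v (successors {v, x}): φ is true.
  w (successors {w}): φ is true.
  x (successors {v, w, x}): φ is true.
Detail at u (witness):
  At u: ◇□¬□(p ∧ r) requires □¬□(p ∧ r) at some successor in {u, w}.
    □¬□(p ∧ r) holds at u, so ◇□¬□(p ∧ r) is true at u.
      At u: □¬□(p ∧ r) requires ¬□(p ∧ r) at every successor {u, w}.
        At u: ¬□(p ∧ r) is true.
        At w: ¬□(p ∧ r) is true.
      So □¬□(p ∧ r) is true at u.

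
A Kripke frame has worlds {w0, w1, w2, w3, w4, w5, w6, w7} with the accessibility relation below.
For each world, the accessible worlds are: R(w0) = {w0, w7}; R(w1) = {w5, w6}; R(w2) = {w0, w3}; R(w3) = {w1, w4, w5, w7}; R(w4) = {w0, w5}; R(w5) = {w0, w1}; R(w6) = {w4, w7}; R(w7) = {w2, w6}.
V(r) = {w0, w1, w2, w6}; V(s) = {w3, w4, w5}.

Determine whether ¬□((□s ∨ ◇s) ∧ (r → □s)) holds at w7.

At w7: □((□s ∨ ◇s) ∧ (r → □s)) is false, so ¬□((□s ∨ ◇s) ∧ (r → □s)) is true.
  At w7: □((□s ∨ ◇s) ∧ (r → □s)) requires (□s ∨ ◇s) ∧ (r → □s) at every successor {w2, w6}.
    (□s ∨ ◇s) ∧ (r → □s) fails at w2, so □((□s ∨ ◇s) ∧ (r → □s)) is false at w7.
      At w2: □s ∨ ◇s is true, r → □s is false, so (□s ∨ ◇s) ∧ (r → □s) is false.

Yes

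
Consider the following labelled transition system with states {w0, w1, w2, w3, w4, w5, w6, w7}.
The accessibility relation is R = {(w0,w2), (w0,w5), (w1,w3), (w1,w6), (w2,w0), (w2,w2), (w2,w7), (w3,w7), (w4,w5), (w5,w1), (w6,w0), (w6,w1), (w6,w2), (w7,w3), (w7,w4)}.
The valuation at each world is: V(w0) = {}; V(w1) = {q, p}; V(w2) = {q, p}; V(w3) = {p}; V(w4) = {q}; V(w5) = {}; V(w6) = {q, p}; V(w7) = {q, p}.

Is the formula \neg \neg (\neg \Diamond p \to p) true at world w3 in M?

Recall that \Diamond ψ holds at a world iff ψ holds at some accessible world.
At w3: \neg (\neg \Diamond p \to p) is false, so \neg \neg (\neg \Diamond p \to p) is true.
  At w3: \neg \Diamond p \to p is true, so \neg (\neg \Diamond p \to p) is false.
    At w3: \neg \Diamond p is false, p is true, so \neg \Diamond p \to p is true.
      At w3: \Diamond p is true, so \neg \Diamond p is false.

Yes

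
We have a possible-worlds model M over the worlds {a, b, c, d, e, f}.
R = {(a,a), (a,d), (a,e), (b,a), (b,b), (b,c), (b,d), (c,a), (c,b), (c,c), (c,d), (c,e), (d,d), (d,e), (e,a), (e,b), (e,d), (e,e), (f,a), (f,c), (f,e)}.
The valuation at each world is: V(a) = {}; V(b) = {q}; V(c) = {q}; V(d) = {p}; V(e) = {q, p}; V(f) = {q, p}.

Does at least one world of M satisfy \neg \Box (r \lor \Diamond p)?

Let φ = \neg \Box (r \lor \Diamond p). Evaluate φ at each world:
  a (successors {a, d, e}): φ is false.
  b (successors {a, b, c, d}): φ is false.
  c (successors {a, b, c, d, e}): φ is false.
  d (successors {d, e}): φ is false.
  e (successors {a, b, d, e}): φ is false.
  f (successors {a, c, e}): φ is false.
For instance, at e:
  At e: \Box (r \lor \Diamond p) is true, so \neg \Box (r \lor \Diamond p) is false.
    At e: \Box (r \lor \Diamond p) requires r \lor \Diamond p at every successor {a, b, d, e}.
      At a: r \lor \Diamond p is true.
      At b: r \lor \Diamond p is true.
      At d: r \lor \Diamond p is true.
      At e: r \lor \Diamond p is true.
    So \Box (r \lor \Diamond p) is true at e.

No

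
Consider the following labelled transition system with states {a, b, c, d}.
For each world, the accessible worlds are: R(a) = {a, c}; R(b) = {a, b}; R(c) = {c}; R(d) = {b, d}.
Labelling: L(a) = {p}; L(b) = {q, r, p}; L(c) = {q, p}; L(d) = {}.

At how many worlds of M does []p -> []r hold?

1

Let φ = []p -> []r. Evaluate φ at each world:
  a (successors {a, c}): φ is false.
  b (successors {a, b}): φ is false.
  c (successors {c}): φ is false.
  d (successors {b, d}): φ is true.
For instance, at b:
  At b: []p is true, []r is false, so []p -> []r is false.
    At b: []p requires p at every successor {a, b}.
      At a: p is true.
      At b: p is true.
    So []p is true at b.
    At b: []r requires r at every successor {a, b}.
      r fails at a, so []r is false at b.
Satisfying worlds: {d}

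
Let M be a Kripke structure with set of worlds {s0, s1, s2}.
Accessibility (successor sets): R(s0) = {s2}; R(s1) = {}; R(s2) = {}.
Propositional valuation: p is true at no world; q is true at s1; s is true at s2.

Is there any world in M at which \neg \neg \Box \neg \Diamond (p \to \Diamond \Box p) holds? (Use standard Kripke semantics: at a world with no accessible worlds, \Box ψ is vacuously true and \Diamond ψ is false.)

Let φ = \neg \neg \Box \neg \Diamond (p \to \Diamond \Box p). Evaluate φ at each world:
  s0 (successors {s2}): φ is true.
  s1 (successors ∅): φ is true.
  s2 (successors ∅): φ is true.
Detail at s0 (witness):
  At s0: \neg \Box \neg \Diamond (p \to \Diamond \Box p) is false, so \neg \neg \Box \neg \Diamond (p \to \Diamond \Box p) is true.
    At s0: \Box \neg \Diamond (p \to \Diamond \Box p) is true, so \neg \Box \neg \Diamond (p \to \Diamond \Box p) is false.
      At s0: \Box \neg \Diamond (p \to \Diamond \Box p) requires \neg \Diamond (p \to \Diamond \Box p) at every successor {s2}.
        At s2: \neg \Diamond (p \to \Diamond \Box p) is true.
      So \Box \neg \Diamond (p \to \Diamond \Box p) is true at s0.

Yes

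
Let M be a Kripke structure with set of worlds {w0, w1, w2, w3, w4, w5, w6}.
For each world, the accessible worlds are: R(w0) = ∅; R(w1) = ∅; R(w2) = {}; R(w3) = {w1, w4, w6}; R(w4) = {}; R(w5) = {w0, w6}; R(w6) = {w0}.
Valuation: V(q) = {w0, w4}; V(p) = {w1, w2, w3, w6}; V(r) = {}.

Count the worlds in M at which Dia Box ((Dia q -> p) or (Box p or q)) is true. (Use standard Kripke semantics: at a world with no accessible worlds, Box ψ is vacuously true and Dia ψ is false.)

3

Recall that Box ψ holds at a world iff ψ holds at every accessible world, and Dia ψ holds iff ψ holds at some accessible world.
Let φ = Dia Box ((Dia q -> p) or (Box p or q)). Evaluate φ at each world:
  w0 (successors ∅): φ is false.
  w1 (successors ∅): φ is false.
  w2 (successors ∅): φ is false.
  w3 (successors {w1, w4, w6}): φ is true.
  w4 (successors ∅): φ is false.
  w5 (successors {w0, w6}): φ is true.
  w6 (successors {w0}): φ is true.
For instance, at w5:
  At w5: Dia Box ((Dia q -> p) or (Box p or q)) requires Box ((Dia q -> p) or (Box p or q)) at some successor in {w0, w6}.
    Box ((Dia q -> p) or (Box p or q)) holds at w0, so Dia Box ((Dia q -> p) or (Box p or q)) is true at w5.
      At w0: no accessible worlds, so Box ((Dia q -> p) or (Box p or q)) holds vacuously.
Satisfying worlds: {w3, w5, w6}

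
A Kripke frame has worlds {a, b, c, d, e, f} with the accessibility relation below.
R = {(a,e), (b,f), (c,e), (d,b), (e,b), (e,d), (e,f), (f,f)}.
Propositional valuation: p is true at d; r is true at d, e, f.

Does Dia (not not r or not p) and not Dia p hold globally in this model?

No

Recall that Dia ψ holds at a world iff ψ holds at some accessible world.
Let φ = Dia (not not r or not p) and not Dia p. Evaluate φ at each world:
  a (successors {e}): φ is true.
  b (successors {f}): φ is true.
  c (successors {e}): φ is true.
  d (successors {b}): φ is true.
  e (successors {b, d, f}): φ is false.
  f (successors {f}): φ is true.
Detail at e (counterexample):
  At e: Dia (not not r or not p) is true, not Dia p is false, so Dia (not not r or not p) and not Dia p is false.
    At e: Dia (not not r or not p) requires not not r or not p at some successor in {b, d, f}.
      not not r or not p holds at b, so Dia (not not r or not p) is true at e.
    At e: Dia p is true, so not Dia p is false.
      At e: Dia p requires p at some successor in {b, d, f}.
        p holds at d, so Dia p is true at e.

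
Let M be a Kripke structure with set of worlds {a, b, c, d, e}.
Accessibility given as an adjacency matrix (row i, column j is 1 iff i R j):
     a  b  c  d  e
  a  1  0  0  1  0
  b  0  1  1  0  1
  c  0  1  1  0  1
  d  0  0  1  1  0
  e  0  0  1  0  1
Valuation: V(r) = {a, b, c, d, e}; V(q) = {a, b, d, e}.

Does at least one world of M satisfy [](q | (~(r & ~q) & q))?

Yes

Let φ = [](q | (~(r & ~q) & q)). Evaluate φ at each world:
  a (successors {a, d}): φ is true.
  b (successors {b, c, e}): φ is false.
  c (successors {b, c, e}): φ is false.
  d (successors {c, d}): φ is false.
  e (successors {c, e}): φ is false.
Detail at a (witness):
  At a: [](q | (~(r & ~q) & q)) requires q | (~(r & ~q) & q) at every successor {a, d}.
    At a: q | (~(r & ~q) & q) is true.
    At d: q | (~(r & ~q) & q) is true.
  So [](q | (~(r & ~q) & q)) is true at a.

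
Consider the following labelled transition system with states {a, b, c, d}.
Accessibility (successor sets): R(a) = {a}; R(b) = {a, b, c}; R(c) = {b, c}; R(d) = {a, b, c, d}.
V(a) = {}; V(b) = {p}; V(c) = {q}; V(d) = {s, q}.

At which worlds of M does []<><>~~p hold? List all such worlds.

c

Let φ = []<><>~~p. Evaluate φ at each world:
  a (successors {a}): φ is false.
  b (successors {a, b, c}): φ is false.
  c (successors {b, c}): φ is true.
  d (successors {a, b, c, d}): φ is false.
For instance, at c:
  At c: []<><>~~p requires <><>~~p at every successor {b, c}.
      At b: <><>~~p requires <>~~p at some successor in {a, b, c}.
        <>~~p holds at b, so <><>~~p is true at b.
      At c: <><>~~p requires <>~~p at some successor in {b, c}.
        <>~~p holds at b, so <><>~~p is true at c.
  So []<><>~~p is true at c.
Satisfying worlds: {c}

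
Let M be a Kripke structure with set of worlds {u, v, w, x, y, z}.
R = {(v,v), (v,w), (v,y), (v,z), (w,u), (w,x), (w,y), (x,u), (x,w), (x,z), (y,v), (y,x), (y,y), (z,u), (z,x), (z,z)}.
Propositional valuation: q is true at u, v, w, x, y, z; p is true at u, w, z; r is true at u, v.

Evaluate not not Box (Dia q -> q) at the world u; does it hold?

At u: not Box (Dia q -> q) is false, so not not Box (Dia q -> q) is true.
  At u: Box (Dia q -> q) is true, so not Box (Dia q -> q) is false.
    At u: no accessible worlds, so Box (Dia q -> q) holds vacuously.

Yes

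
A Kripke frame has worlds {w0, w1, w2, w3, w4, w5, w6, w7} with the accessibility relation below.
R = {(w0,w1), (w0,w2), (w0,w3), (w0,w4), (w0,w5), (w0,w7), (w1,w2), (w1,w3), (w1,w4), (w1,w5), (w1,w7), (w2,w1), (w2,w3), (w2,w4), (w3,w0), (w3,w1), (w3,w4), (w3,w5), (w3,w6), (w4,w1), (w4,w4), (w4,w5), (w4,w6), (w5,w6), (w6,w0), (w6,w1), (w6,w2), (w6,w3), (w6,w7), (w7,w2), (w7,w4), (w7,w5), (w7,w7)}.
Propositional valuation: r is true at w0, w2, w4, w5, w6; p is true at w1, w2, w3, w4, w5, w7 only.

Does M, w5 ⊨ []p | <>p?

No

Recall that []ψ holds at a world iff ψ holds at every accessible world, and <>ψ holds iff ψ holds at some accessible world.
At w5: []p is false, <>p is false, so []p | <>p is false.
  At w5: []p requires p at every successor {w6}.
    p fails at w6, so []p is false at w5.
  At w5: <>p requires p at some successor in {w6}.
    At w6: p is false.
  So <>p is false at w5.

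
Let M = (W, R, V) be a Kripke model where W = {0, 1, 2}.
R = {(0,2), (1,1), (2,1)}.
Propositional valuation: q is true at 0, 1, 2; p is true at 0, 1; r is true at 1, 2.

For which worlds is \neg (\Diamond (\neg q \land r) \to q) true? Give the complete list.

Let φ = \neg (\Diamond (\neg q \land r) \to q). Evaluate φ at each world:
  0 (successors {2}): φ is false.
  1 (successors {1}): φ is false.
  2 (successors {1}): φ is false.
For instance, at 1:
  At 1: \Diamond (\neg q \land r) \to q is true, so \neg (\Diamond (\neg q \land r) \to q) is false.
    At 1: \Diamond (\neg q \land r) is false, q is true, so \Diamond (\neg q \land r) \to q is true.
      At 1: \Diamond (\neg q \land r) requires \neg q \land r at some successor in {1}.
        At 1: \neg q \land r is false.
      So \Diamond (\neg q \land r) is false at 1.
Satisfying worlds: none.

none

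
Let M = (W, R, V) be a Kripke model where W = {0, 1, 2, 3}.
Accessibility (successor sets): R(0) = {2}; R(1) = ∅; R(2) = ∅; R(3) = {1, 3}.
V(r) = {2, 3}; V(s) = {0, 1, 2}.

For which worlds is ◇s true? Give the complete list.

0, 3

Recall that ◇ψ holds at a world iff ψ holds at some accessible world.
Let φ = ◇s. Evaluate φ at each world:
  0 (successors {2}): φ is true.
  1 (successors ∅): φ is false.
  2 (successors ∅): φ is false.
  3 (successors {1, 3}): φ is true.
For instance, at 3:
  At 3: ◇s requires s at some successor in {1, 3}.
    s holds at 1, so ◇s is true at 3.
Satisfying worlds: {0, 3}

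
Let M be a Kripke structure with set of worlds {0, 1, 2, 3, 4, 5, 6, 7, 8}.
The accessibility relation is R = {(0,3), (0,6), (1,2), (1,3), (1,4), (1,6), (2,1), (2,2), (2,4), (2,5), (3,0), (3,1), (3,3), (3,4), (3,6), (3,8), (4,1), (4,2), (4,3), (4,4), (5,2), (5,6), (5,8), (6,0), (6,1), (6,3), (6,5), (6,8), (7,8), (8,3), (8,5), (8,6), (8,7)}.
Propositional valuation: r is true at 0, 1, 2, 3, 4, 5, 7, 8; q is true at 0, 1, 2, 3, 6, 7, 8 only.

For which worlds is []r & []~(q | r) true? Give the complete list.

Recall that []ψ holds at a world iff ψ holds at every accessible world, and <>ψ holds iff ψ holds at some accessible world.
Let φ = []r & []~(q | r). Evaluate φ at each world:
  0 (successors {3, 6}): φ is false.
  1 (successors {2, 3, 4, 6}): φ is false.
  2 (successors {1, 2, 4, 5}): φ is false.
  3 (successors {0, 1, 3, 4, 6, 8}): φ is false.
  4 (successors {1, 2, 3, 4}): φ is false.
  5 (successors {2, 6, 8}): φ is false.
  6 (successors {0, 1, 3, 5, 8}): φ is false.
  7 (successors {8}): φ is false.
  8 (successors {3, 5, 6, 7}): φ is false.
For instance, at 8:
  At 8: []r is false, []~(q | r) is false, so []r & []~(q | r) is false.
    At 8: []r requires r at every successor {3, 5, 6, 7}.
      r fails at 6, so []r is false at 8.
    At 8: []~(q | r) requires ~(q | r) at every successor {3, 5, 6, 7}.
      ~(q | r) fails at 3, so []~(q | r) is false at 8.
Satisfying worlds: none.

none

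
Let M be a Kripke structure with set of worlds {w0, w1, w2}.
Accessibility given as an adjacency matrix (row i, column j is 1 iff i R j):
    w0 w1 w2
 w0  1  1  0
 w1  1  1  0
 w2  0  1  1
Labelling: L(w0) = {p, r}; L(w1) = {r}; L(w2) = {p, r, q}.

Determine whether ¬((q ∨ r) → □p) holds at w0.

Yes

At w0: (q ∨ r) → □p is false, so ¬((q ∨ r) → □p) is true.
  At w0: q ∨ r is true, □p is false, so (q ∨ r) → □p is false.
    At w0: □p requires p at every successor {w0, w1}.
      p fails at w1, so □p is false at w0.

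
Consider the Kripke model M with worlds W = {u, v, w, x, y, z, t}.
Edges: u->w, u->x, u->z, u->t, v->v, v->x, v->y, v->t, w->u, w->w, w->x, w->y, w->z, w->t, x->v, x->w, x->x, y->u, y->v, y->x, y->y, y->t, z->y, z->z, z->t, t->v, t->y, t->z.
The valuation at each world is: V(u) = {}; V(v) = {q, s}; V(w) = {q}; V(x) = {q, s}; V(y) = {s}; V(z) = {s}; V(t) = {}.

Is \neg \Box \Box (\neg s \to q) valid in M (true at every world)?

Recall that \Box ψ holds at a world iff ψ holds at every accessible world, and \Diamond ψ holds iff ψ holds at some accessible world.
Let φ = \neg \Box \Box (\neg s \to q). Evaluate φ at each world:
  u (successors {w, x, z, t}): φ is true.
  v (successors {v, x, y, t}): φ is true.
  w (successors {u, w, x, y, z, t}): φ is true.
  x (successors {v, w, x}): φ is true.
  y (successors {u, v, x, y, t}): φ is true.
  z (successors {y, z, t}): φ is true.
  t (successors {v, y, z}): φ is true.
For instance, at x:
  At x: \Box \Box (\neg s \to q) is false, so \neg \Box \Box (\neg s \to q) is true.
    At x: \Box \Box (\neg s \to q) requires \Box (\neg s \to q) at every successor {v, w, x}.
      \Box (\neg s \to q) fails at v, so \Box \Box (\neg s \to q) is false at x.

Yes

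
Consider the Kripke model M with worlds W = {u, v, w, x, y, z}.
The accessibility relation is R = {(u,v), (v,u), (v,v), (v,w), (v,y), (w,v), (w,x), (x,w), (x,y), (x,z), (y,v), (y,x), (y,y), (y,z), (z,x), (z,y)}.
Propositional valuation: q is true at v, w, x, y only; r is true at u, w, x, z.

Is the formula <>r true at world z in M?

Yes

At z: <>r requires r at some successor in {x, y}.
  r holds at x, so <>r is true at z.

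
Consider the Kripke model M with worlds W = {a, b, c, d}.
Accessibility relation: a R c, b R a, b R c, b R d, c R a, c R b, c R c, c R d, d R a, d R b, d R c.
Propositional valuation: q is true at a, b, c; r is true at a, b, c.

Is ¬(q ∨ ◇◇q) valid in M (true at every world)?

Let φ = ¬(q ∨ ◇◇q). Evaluate φ at each world:
  a (successors {c}): φ is false.
  b (successors {a, c, d}): φ is false.
  c (successors {a, b, c, d}): φ is false.
  d (successors {a, b, c}): φ is false.
Detail at a (counterexample):
  At a: q ∨ ◇◇q is true, so ¬(q ∨ ◇◇q) is false.
    At a: q is true, ◇◇q is true, so q ∨ ◇◇q is true.
      At a: ◇◇q requires ◇q at some successor in {c}.
        ◇q holds at c, so ◇◇q is true at a.

No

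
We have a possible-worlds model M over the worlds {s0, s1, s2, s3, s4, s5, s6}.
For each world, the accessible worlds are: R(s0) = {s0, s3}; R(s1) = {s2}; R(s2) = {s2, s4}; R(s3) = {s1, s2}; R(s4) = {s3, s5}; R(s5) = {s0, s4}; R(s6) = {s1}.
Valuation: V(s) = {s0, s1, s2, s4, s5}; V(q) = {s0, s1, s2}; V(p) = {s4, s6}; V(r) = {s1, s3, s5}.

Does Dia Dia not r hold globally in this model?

Yes

Let φ = Dia Dia not r. Evaluate φ at each world:
  s0 (successors {s0, s3}): φ is true.
  s1 (successors {s2}): φ is true.
  s2 (successors {s2, s4}): φ is true.
  s3 (successors {s1, s2}): φ is true.
  s4 (successors {s3, s5}): φ is true.
  s5 (successors {s0, s4}): φ is true.
  s6 (successors {s1}): φ is true.
For instance, at s0:
  At s0: Dia Dia not r requires Dia not r at some successor in {s0, s3}.
    Dia not r holds at s0, so Dia Dia not r is true at s0.
      At s0: Dia not r requires not r at some successor in {s0, s3}.
        not r holds at s0, so Dia not r is true at s0.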